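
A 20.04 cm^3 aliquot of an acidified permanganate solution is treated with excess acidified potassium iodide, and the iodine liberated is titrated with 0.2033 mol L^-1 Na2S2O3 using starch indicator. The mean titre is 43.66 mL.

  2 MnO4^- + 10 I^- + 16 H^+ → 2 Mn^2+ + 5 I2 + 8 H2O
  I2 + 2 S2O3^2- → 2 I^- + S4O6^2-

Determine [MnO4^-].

n(S2O3^2-) = 0.04366 × 0.2033 = 8.876 × 10^-3 mol
n(I2) = n(S2O3^2-)/2 = 4.438 × 10^-3 mol
From the 2:5 ratio, n(MnO4^-) in the aliquot = 2/5 × 4.438 × 10^-3 = 1.775 × 10^-3 mol
[MnO4^-] = 1.775 × 10^-3 / 0.02004 = 0.08858 mol/L

0.08858 mol/L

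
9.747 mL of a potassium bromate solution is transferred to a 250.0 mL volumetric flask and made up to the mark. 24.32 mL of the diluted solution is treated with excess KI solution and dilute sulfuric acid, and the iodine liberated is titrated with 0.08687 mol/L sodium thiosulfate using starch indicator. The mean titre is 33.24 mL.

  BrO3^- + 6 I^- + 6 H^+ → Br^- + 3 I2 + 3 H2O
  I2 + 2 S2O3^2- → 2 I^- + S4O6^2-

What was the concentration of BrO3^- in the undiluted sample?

n(S2O3^2-) = 0.03324 × 0.08687 = 2.888 × 10^-3 mol
n(I2) = n(S2O3^2-)/2 = 1.444 × 10^-3 mol
From the 1:3 ratio, n(BrO3^-) in the aliquot = 1/3 × 1.444 × 10^-3 = 4.813 × 10^-4 mol
[BrO3^-]_dilute = 4.813 × 10^-4 / 0.02432 = 0.01979 mol/L
[BrO3^-]_original = 0.01979 × 250.0/9.747 = 0.5076 mol/L

0.5076 mol/L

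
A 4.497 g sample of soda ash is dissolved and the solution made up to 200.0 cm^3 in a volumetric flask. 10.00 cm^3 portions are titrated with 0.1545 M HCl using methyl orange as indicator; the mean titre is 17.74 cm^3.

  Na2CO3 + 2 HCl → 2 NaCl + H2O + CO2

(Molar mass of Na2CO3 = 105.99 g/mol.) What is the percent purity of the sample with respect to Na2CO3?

n(HCl) per titration = 0.01774 × 0.1545 = 2.741 × 10^-3 mol
From the 1:2 ratio, n(Na2CO3) in each aliquot = 1/2 × 2.741 × 10^-3 = 1.370 × 10^-3 mol
n(Na2CO3) in the whole flask = 1.370 × 10^-3 × 200.0/10.00 = 0.02741 mol
mass of Na2CO3 = 0.02741 × 105.99 = 2.905 g
% Na2CO3 = 2.905 / 4.497 × 100 = 64.60 %

64.60 %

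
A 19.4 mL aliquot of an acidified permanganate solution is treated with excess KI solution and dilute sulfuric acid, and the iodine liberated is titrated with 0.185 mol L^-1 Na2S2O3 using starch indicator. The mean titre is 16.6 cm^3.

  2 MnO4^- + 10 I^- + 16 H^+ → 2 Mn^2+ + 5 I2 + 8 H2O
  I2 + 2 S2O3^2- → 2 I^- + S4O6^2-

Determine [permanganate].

0.0317 mol/L

n(S2O3^2-) = 0.0166 × 0.185 = 3.07 × 10^-3 mol
n(I2) = n(S2O3^2-)/2 = 1.54 × 10^-3 mol
From the 2:5 ratio, n(MnO4^-) in the aliquot = 2/5 × 1.54 × 10^-3 = 6.14 × 10^-4 mol
[MnO4^-] = 6.14 × 10^-4 / 0.0194 = 0.0317 mol/L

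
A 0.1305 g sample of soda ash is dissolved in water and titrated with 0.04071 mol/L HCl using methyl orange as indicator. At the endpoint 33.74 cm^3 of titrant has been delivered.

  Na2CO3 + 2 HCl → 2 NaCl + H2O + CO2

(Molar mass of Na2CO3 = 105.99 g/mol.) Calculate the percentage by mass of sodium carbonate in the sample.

55.78 %

n(HCl) = 0.03374 L × 0.04071 mol/L = 1.374 × 10^-3 mol
From the 1:2 ratio, n(Na2CO3) = 1/2 × 1.374 × 10^-3 = 6.868 × 10^-4 mol
mass of Na2CO3 = 6.868 × 10^-4 × 105.99 g/mol = 0.07279 g
% Na2CO3 = 0.07279 / 0.1305 × 100 = 55.78 %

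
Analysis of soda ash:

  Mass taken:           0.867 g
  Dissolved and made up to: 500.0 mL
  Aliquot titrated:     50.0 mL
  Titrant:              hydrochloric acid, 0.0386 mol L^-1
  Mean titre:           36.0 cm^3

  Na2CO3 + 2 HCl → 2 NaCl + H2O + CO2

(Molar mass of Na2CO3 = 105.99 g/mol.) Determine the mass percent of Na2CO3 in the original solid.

n(HCl) per titration = 0.0360 × 0.0386 = 1.39 × 10^-3 mol
From the 1:2 ratio, n(Na2CO3) in each aliquot = 1/2 × 1.39 × 10^-3 = 6.95 × 10^-4 mol
n(Na2CO3) in the whole flask = 6.95 × 10^-4 × 500.0/50.0 = 6.95 × 10^-3 mol
mass of Na2CO3 = 6.95 × 10^-3 × 105.99 = 0.736 g
% Na2CO3 = 0.736 / 0.867 × 100 = 84.9 %

84.9 %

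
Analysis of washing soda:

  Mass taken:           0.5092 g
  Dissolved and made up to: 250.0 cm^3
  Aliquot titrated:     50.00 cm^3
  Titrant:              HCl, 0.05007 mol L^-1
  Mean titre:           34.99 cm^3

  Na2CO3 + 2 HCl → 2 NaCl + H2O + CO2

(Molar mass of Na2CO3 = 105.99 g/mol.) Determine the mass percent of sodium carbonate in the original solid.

91.17 %

n(HCl) per titration = 0.03499 × 0.05007 = 1.752 × 10^-3 mol
From the 1:2 ratio, n(Na2CO3) in each aliquot = 1/2 × 1.752 × 10^-3 = 8.760 × 10^-4 mol
n(Na2CO3) in the whole flask = 8.760 × 10^-4 × 250.0/50.00 = 4.380 × 10^-3 mol
mass of Na2CO3 = 4.380 × 10^-3 × 105.99 = 0.4642 g
% Na2CO3 = 0.4642 / 0.5092 × 100 = 91.17 %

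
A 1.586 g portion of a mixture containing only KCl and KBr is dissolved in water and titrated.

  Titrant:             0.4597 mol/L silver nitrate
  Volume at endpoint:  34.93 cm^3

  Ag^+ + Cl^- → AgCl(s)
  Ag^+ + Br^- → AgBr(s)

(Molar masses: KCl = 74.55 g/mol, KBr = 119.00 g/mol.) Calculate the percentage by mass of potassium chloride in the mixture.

34.35 %

n(AgNO3) = 0.03493 × 0.4597 = 0.01606 mol
Let x = n(KCl), y = n(KBr).
Titrant: 1x + 1y = 0.01606;  mass: 74.55x + 119.00y = 1.586
Solving, x = 7.308 × 10^-3 mol, y = 8.750 × 10^-3 mol
mass of KCl = 7.308 × 10^-3 × 74.55 = 0.5448 g
% KCl = 0.5448 / 1.586 × 100 = 34.35 %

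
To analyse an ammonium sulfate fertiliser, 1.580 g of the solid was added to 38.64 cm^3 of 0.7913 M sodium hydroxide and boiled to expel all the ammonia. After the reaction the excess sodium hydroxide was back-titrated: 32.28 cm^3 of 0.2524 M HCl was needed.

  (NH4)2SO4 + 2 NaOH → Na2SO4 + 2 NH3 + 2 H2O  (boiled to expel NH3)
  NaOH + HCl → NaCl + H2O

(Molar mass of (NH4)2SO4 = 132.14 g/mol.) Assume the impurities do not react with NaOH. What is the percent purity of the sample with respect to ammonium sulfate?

n(NaOH) added = 0.03864 × 0.7913 = 0.03058 mol
n(HCl) used in back-titration = 0.03228 × 0.2524 = 8.147 × 10^-3 mol
n(NaOH) left over = 8.147 × 10^-3 mol (1:1 ratio)
n(NaOH) consumed by analyte = 0.03058 − 8.147 × 10^-3 = 0.02243 mol
From the 1:2 ratio, n((NH4)2SO4) = 1/2 × 0.02243 = 0.01121 mol
mass of (NH4)2SO4 = 0.01121 × 132.14 = 1.482 g
% (NH4)2SO4 = 1.482 / 1.580 × 100 = 93.79 %

93.79 %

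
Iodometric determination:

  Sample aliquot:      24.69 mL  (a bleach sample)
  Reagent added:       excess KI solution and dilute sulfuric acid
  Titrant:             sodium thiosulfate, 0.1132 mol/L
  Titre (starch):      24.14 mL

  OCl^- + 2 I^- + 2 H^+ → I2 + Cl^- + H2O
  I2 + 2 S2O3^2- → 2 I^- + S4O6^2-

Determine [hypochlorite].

0.05534 mol/L

n(S2O3^2-) = 0.02414 × 0.1132 = 2.733 × 10^-3 mol
n(I2) = n(S2O3^2-)/2 = 1.366 × 10^-3 mol
n(OCl^-) in the aliquot = 1.366 × 10^-3 mol (1:1 ratio)
[OCl^-] = 1.366 × 10^-3 / 0.02469 = 0.05534 mol/L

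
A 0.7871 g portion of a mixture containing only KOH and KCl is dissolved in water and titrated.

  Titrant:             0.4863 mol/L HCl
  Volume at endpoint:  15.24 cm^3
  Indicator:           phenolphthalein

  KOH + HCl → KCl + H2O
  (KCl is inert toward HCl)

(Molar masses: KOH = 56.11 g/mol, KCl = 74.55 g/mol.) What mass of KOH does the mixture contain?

0.4158 g

n(HCl) = 0.01524 × 0.4863 = 7.411 × 10^-3 mol
Let x = n(KOH), y = n(KCl).
Titrant: 1x = 7.411 × 10^-3;  mass: 56.11x + 74.55y = 0.7871
Solving, x = 7.411 × 10^-3 mol, y = 4.980 × 10^-3 mol
mass of KOH = 7.411 × 10^-3 × 56.11 = 0.4158 g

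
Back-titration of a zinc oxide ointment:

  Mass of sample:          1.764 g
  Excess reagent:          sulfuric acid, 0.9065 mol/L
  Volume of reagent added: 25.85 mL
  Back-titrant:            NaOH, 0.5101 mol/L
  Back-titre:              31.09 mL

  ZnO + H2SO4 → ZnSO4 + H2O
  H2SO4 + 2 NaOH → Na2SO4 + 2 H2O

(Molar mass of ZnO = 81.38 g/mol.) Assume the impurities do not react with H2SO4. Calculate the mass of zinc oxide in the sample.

n(H2SO4) added = 0.02585 × 0.9065 = 0.02343 mol
n(NaOH) used in back-titration = 0.03109 × 0.5101 = 0.01586 mol
From the 1:2 ratio, n(H2SO4) left over = 1/2 × 0.01586 = 7.930 × 10^-3 mol
n(H2SO4) consumed by analyte = 0.02343 − 7.930 × 10^-3 = 0.01550 mol
n(ZnO) = 0.01550 mol (1:1 ratio)
mass of ZnO = 0.01550 × 81.38 = 1.262 g

1.262 g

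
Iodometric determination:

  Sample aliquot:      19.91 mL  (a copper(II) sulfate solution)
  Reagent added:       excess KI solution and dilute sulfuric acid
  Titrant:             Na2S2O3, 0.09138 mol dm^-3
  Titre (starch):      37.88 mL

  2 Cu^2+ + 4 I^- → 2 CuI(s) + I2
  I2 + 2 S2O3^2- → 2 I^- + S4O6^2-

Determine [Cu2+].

n(S2O3^2-) = 0.03788 × 0.09138 = 3.461 × 10^-3 mol
n(I2) = n(S2O3^2-)/2 = 1.731 × 10^-3 mol
From the 2:1 ratio, n(Cu2+) in the aliquot = 2/1 × 1.731 × 10^-3 = 3.461 × 10^-3 mol
[Cu2+] = 3.461 × 10^-3 / 0.01991 = 0.1739 mol/L

0.1739 mol/L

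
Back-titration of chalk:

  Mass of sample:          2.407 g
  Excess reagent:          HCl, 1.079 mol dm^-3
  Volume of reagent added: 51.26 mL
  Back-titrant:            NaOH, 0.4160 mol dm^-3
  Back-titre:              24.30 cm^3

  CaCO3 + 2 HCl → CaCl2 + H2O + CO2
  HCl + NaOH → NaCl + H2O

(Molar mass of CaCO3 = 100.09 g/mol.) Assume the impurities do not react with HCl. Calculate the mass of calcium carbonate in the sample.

n(HCl) added = 0.05126 × 1.079 = 0.05531 mol
n(NaOH) used in back-titration = 0.02430 × 0.4160 = 0.01011 mol
n(HCl) left over = 0.01011 mol (1:1 ratio)
n(HCl) consumed by analyte = 0.05531 − 0.01011 = 0.04520 mol
From the 1:2 ratio, n(CaCO3) = 1/2 × 0.04520 = 0.02260 mol
mass of CaCO3 = 0.02260 × 100.09 = 2.262 g

2.262 g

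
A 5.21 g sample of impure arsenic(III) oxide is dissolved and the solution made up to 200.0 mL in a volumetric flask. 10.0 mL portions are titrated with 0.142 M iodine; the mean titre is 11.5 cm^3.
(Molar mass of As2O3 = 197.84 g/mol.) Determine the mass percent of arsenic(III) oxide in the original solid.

62.0 %

As2O3 + 2 I2 + 2 H2O → As2O5 + 4 HI
n(I2) per titration = 0.0115 × 0.142 = 1.63 × 10^-3 mol
From the 1:2 ratio, n(As2O3) in each aliquot = 1/2 × 1.63 × 10^-3 = 8.16 × 10^-4 mol
n(As2O3) in the whole flask = 8.16 × 10^-4 × 200.0/10.0 = 0.0163 mol
mass of As2O3 = 0.0163 × 197.84 = 3.23 g
% As2O3 = 3.23 / 5.21 × 100 = 62.0 %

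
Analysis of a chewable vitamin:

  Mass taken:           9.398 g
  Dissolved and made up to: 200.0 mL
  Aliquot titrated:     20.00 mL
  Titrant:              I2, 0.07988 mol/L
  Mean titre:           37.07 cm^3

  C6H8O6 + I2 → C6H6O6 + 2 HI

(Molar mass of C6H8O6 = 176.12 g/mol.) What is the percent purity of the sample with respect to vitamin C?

n(I2) per titration = 0.03707 × 0.07988 = 2.961 × 10^-3 mol
n(C6H8O6) in each aliquot = 2.961 × 10^-3 mol (1:1 ratio)
n(C6H8O6) in the whole flask = 2.961 × 10^-3 × 200.0/20.00 = 0.02961 mol
mass of C6H8O6 = 0.02961 × 176.12 = 5.215 g
% C6H8O6 = 5.215 / 9.398 × 100 = 55.49 %

55.49 %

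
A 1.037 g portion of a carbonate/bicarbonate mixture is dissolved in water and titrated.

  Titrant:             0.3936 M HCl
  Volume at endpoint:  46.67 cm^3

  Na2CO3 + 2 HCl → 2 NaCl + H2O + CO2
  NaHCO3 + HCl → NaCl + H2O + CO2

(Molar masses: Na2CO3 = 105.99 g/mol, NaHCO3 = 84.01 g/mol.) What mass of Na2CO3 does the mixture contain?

n(HCl) = 0.04667 × 0.3936 = 0.01837 mol
Let x = n(Na2CO3), y = n(NaHCO3).
Titrant: 2x + 1y = 0.01837;  mass: 105.99x + 84.01y = 1.037
Solving, x = 8.161 × 10^-3 mol, y = 2.048 × 10^-3 mol
mass of Na2CO3 = 8.161 × 10^-3 × 105.99 = 0.8649 g

0.8649 g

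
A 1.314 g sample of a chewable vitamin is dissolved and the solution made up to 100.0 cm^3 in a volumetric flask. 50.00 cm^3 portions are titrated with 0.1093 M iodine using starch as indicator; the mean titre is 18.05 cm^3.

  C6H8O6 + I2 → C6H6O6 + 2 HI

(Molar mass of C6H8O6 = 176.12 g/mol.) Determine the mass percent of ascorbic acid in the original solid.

n(I2) per titration = 0.01805 × 0.1093 = 1.973 × 10^-3 mol
n(C6H8O6) in each aliquot = 1.973 × 10^-3 mol (1:1 ratio)
n(C6H8O6) in the whole flask = 1.973 × 10^-3 × 100.0/50.00 = 3.946 × 10^-3 mol
mass of C6H8O6 = 3.946 × 10^-3 × 176.12 = 0.6949 g
% C6H8O6 = 0.6949 / 1.314 × 100 = 52.89 %

52.89 %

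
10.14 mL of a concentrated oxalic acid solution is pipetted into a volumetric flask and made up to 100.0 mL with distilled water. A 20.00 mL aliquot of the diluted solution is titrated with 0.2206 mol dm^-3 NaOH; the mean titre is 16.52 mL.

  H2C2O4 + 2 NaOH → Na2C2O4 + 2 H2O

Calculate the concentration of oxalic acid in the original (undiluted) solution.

0.8985 mol/L

n(NaOH) = 0.01652 × 0.2206 = 3.644 × 10^-3 mol
From the 1:2 ratio, n(H2C2O4) in the aliquot = 1/2 × 3.644 × 10^-3 = 1.822 × 10^-3 mol
[H2C2O4]_dilute = 1.822 × 10^-3 / 0.02000 = 0.09111 mol/L
Dilution factor = 100.0 / 10.14 = 9.862
[H2C2O4]_stock = 0.09111 × 9.862 = 0.8985 mol/L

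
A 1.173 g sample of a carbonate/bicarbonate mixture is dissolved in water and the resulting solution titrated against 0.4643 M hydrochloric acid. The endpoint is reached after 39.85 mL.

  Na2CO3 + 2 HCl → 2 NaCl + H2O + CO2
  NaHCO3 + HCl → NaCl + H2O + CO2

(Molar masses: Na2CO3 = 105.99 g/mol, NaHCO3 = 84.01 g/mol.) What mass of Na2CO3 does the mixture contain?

0.6517 g

n(HCl) = 0.03985 × 0.4643 = 0.01850 mol
Let x = n(Na2CO3), y = n(NaHCO3).
Titrant: 2x + 1y = 0.01850;  mass: 105.99x + 84.01y = 1.173
Solving, x = 6.148 × 10^-3 mol, y = 6.206 × 10^-3 mol
mass of Na2CO3 = 6.148 × 10^-3 × 105.99 = 0.6517 g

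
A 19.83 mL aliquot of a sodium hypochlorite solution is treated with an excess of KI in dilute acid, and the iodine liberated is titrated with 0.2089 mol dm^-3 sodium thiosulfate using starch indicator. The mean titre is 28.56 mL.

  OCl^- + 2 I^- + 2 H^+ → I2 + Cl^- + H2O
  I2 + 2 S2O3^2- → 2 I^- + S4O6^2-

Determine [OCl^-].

0.1504 mol/L

n(S2O3^2-) = 0.02856 × 0.2089 = 5.966 × 10^-3 mol
n(I2) = n(S2O3^2-)/2 = 2.983 × 10^-3 mol
n(OCl^-) in the aliquot = 2.983 × 10^-3 mol (1:1 ratio)
[OCl^-] = 2.983 × 10^-3 / 0.01983 = 0.1504 mol/L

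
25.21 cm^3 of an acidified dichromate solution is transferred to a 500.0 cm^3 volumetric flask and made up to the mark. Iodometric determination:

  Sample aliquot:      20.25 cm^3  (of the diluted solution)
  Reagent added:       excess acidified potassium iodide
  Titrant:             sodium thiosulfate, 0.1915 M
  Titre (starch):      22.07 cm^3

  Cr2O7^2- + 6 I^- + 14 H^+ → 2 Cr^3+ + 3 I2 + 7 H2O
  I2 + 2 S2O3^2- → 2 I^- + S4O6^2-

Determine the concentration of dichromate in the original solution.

n(S2O3^2-) = 0.02207 × 0.1915 = 4.226 × 10^-3 mol
n(I2) = n(S2O3^2-)/2 = 2.113 × 10^-3 mol
From the 1:3 ratio, n(Cr2O7^2-) in the aliquot = 1/3 × 2.113 × 10^-3 = 7.044 × 10^-4 mol
[Cr2O7^2-]_dilute = 7.044 × 10^-4 / 0.02025 = 0.03479 mol/L
[Cr2O7^2-]_original = 0.03479 × 500.0/25.21 = 0.6899 mol/L

0.6899 M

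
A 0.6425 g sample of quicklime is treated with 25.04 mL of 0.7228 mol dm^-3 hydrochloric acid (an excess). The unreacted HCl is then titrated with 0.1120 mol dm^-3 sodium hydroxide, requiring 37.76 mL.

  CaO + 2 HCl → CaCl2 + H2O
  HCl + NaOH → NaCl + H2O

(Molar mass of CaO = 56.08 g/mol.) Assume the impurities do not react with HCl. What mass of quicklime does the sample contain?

0.3889 g

n(HCl) added = 0.02504 × 0.7228 = 0.01810 mol
n(NaOH) used in back-titration = 0.03776 × 0.1120 = 4.229 × 10^-3 mol
n(HCl) left over = 4.229 × 10^-3 mol (1:1 ratio)
n(HCl) consumed by analyte = 0.01810 − 4.229 × 10^-3 = 0.01387 mol
From the 1:2 ratio, n(CaO) = 1/2 × 0.01387 = 6.935 × 10^-3 mol
mass of CaO = 6.935 × 10^-3 × 56.08 = 0.3889 g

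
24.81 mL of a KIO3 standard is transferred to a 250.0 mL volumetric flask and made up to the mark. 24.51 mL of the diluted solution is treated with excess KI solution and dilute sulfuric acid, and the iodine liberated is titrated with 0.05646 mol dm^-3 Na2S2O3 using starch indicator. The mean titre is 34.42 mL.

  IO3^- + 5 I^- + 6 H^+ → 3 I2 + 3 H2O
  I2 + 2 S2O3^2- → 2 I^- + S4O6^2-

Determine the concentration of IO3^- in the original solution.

0.1332 mol/L

n(S2O3^2-) = 0.03442 × 0.05646 = 1.943 × 10^-3 mol
n(I2) = n(S2O3^2-)/2 = 9.717 × 10^-4 mol
From the 1:3 ratio, n(IO3^-) in the aliquot = 1/3 × 9.717 × 10^-4 = 3.239 × 10^-4 mol
[IO3^-]_dilute = 3.239 × 10^-4 / 0.02451 = 0.01321 mol/L
[IO3^-]_original = 0.01321 × 250.0/24.81 = 0.1332 mol/L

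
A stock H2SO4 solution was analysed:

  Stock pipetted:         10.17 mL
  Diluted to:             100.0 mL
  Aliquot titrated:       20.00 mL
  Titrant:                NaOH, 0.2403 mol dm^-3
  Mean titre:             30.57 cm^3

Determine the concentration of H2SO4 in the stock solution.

1.806 mol/L

H2SO4 + 2 NaOH → Na2SO4 + 2 H2O
n(NaOH) = 0.03057 × 0.2403 = 7.346 × 10^-3 mol
From the 1:2 ratio, n(H2SO4) in the aliquot = 1/2 × 7.346 × 10^-3 = 3.673 × 10^-3 mol
[H2SO4]_dilute = 3.673 × 10^-3 / 0.02000 = 0.1836 mol/L
Dilution factor = 100.0 / 10.17 = 9.833
[H2SO4]_stock = 0.1836 × 9.833 = 1.806 mol/L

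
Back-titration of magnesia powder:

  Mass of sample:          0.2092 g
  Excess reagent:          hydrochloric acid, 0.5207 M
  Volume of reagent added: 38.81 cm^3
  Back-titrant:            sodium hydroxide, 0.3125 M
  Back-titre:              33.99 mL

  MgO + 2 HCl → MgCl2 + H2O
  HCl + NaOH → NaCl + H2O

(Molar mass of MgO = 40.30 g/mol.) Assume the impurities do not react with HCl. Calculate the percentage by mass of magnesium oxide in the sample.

n(HCl) added = 0.03881 × 0.5207 = 0.02021 mol
n(NaOH) used in back-titration = 0.03399 × 0.3125 = 0.01062 mol
n(HCl) left over = 0.01062 mol (1:1 ratio)
n(HCl) consumed by analyte = 0.02021 − 0.01062 = 9.586 × 10^-3 mol
From the 1:2 ratio, n(MgO) = 1/2 × 9.586 × 10^-3 = 4.793 × 10^-3 mol
mass of MgO = 4.793 × 10^-3 × 40.30 = 0.1932 g
% MgO = 0.1932 / 0.2092 × 100 = 92.34 %

92.34 %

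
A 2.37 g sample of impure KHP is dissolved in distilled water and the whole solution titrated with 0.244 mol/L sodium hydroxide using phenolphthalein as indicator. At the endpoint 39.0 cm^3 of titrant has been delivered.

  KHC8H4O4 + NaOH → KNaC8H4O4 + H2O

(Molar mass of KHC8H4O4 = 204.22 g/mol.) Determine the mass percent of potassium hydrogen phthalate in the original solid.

82.0 %

n(NaOH) = 0.0390 L × 0.244 mol/L = 9.52 × 10^-3 mol
n(KHC8H4O4) = 9.52 × 10^-3 mol (1:1 ratio)
mass of KHC8H4O4 = 9.52 × 10^-3 × 204.22 g/mol = 1.94 g
% KHC8H4O4 = 1.94 / 2.37 × 100 = 82.0 %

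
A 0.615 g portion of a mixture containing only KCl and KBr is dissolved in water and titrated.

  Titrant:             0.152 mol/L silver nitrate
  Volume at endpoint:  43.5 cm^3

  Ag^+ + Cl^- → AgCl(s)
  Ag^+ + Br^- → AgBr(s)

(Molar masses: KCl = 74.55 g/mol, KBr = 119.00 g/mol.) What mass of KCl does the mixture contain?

0.288 g

n(AgNO3) = 0.0435 × 0.152 = 6.61 × 10^-3 mol
Let x = n(KCl), y = n(KBr).
Titrant: 1x + 1y = 6.61 × 10^-3;  mass: 74.55x + 119.00y = 0.615
Solving, x = 3.87 × 10^-3 mol, y = 2.75 × 10^-3 mol
mass of KCl = 3.87 × 10^-3 × 74.55 = 0.288 g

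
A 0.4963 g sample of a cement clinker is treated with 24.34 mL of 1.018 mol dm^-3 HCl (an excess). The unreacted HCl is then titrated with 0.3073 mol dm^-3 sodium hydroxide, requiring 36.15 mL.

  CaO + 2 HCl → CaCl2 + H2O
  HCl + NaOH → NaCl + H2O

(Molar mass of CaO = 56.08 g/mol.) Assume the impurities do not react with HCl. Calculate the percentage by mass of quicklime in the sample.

n(HCl) added = 0.02434 × 1.018 = 0.02478 mol
n(NaOH) used in back-titration = 0.03615 × 0.3073 = 0.01111 mol
n(HCl) left over = 0.01111 mol (1:1 ratio)
n(HCl) consumed by analyte = 0.02478 − 0.01111 = 0.01367 mol
From the 1:2 ratio, n(CaO) = 1/2 × 0.01367 = 6.835 × 10^-3 mol
mass of CaO = 6.835 × 10^-3 × 56.08 = 0.3833 g
% CaO = 0.3833 / 0.4963 × 100 = 77.23 %

77.23 %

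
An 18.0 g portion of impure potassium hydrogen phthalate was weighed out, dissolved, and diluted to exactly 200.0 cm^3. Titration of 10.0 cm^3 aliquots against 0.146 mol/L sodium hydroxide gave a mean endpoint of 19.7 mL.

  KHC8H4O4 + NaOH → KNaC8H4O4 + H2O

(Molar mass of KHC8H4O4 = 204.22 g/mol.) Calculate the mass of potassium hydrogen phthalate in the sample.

n(NaOH) per titration = 0.0197 × 0.146 = 2.88 × 10^-3 mol
n(KHC8H4O4) in each aliquot = 2.88 × 10^-3 mol (1:1 ratio)
n(KHC8H4O4) in the whole flask = 2.88 × 10^-3 × 200.0/10.0 = 0.0575 mol
mass of KHC8H4O4 = 0.0575 × 204.22 = 11.7 g

11.7 g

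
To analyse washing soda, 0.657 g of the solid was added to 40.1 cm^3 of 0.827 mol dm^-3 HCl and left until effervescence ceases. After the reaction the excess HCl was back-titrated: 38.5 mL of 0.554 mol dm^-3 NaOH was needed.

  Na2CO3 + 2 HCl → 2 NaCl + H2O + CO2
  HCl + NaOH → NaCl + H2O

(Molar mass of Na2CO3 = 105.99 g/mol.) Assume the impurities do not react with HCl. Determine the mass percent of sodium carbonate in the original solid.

95.5 %

n(HCl) added = 0.0401 × 0.827 = 0.0332 mol
n(NaOH) used in back-titration = 0.0385 × 0.554 = 0.0213 mol
n(HCl) left over = 0.0213 mol (1:1 ratio)
n(HCl) consumed by analyte = 0.0332 − 0.0213 = 0.0118 mol
From the 1:2 ratio, n(Na2CO3) = 1/2 × 0.0118 = 5.92 × 10^-3 mol
mass of Na2CO3 = 5.92 × 10^-3 × 105.99 = 0.627 g
% Na2CO3 = 0.627 / 0.657 × 100 = 95.5 %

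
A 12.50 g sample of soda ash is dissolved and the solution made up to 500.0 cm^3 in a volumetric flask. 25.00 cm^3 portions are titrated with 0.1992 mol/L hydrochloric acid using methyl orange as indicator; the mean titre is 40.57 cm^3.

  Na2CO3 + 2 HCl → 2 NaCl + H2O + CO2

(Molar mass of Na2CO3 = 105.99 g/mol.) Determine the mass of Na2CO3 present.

n(HCl) per titration = 0.04057 × 0.1992 = 8.082 × 10^-3 mol
From the 1:2 ratio, n(Na2CO3) in each aliquot = 1/2 × 8.082 × 10^-3 = 4.041 × 10^-3 mol
n(Na2CO3) in the whole flask = 4.041 × 10^-3 × 500.0/25.00 = 0.08082 mol
mass of Na2CO3 = 0.08082 × 105.99 = 8.566 g

8.566 g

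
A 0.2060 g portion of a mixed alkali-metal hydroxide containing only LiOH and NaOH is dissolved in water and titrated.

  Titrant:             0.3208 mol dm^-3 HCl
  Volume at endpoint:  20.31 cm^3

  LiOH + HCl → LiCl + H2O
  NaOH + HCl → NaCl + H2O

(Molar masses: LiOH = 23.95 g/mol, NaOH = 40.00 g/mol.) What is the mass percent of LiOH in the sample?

n(HCl) = 0.02031 × 0.3208 = 6.515 × 10^-3 mol
Let x = n(LiOH), y = n(NaOH).
Titrant: 1x + 1y = 6.515 × 10^-3;  mass: 23.95x + 40.00y = 0.2060
Solving, x = 3.403 × 10^-3 mol, y = 3.112 × 10^-3 mol
mass of LiOH = 3.403 × 10^-3 × 23.95 = 0.08150 g
% LiOH = 0.08150 / 0.2060 × 100 = 39.56 %

39.56 %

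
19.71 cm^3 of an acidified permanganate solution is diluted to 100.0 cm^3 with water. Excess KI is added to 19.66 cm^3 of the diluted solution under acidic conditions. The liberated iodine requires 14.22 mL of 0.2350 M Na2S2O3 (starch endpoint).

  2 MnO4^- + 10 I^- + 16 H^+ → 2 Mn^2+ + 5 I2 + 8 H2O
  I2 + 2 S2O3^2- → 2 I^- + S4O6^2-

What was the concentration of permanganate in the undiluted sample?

n(S2O3^2-) = 0.01422 × 0.2350 = 3.342 × 10^-3 mol
n(I2) = n(S2O3^2-)/2 = 1.671 × 10^-3 mol
From the 2:5 ratio, n(MnO4^-) in the aliquot = 2/5 × 1.671 × 10^-3 = 6.683 × 10^-4 mol
[MnO4^-]_dilute = 6.683 × 10^-4 / 0.01966 = 0.03399 mol/L
[MnO4^-]_original = 0.03399 × 100.0/19.71 = 0.1725 mol/L

0.1725 M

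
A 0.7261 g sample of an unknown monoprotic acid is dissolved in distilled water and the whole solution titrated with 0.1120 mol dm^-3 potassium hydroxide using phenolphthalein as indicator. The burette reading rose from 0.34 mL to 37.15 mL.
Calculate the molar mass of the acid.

176.1 g/mol

n(KOH) = 0.03681 L × 0.1120 mol/L = 4.123 × 10^-3 mol
n(HA) = 4.123 × 10^-3 mol (1:1 ratio)
M = m / n = 0.7261 g / 4.123 × 10^-3 mol = 176.1 g/mol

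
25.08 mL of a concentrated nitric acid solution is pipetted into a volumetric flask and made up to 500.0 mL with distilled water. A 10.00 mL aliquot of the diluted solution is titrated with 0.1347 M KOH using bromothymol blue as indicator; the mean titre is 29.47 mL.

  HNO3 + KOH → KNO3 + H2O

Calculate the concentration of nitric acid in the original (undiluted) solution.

7.914 M

n(KOH) = 0.02947 × 0.1347 = 3.970 × 10^-3 mol
n(HNO3) in the aliquot = 3.970 × 10^-3 mol (1:1 ratio)
[HNO3]_dilute = 3.970 × 10^-3 / 0.01000 = 0.3970 mol/L
Dilution factor = 500.0 / 25.08 = 19.94
[HNO3]_stock = 0.3970 × 19.94 = 7.914 mol/L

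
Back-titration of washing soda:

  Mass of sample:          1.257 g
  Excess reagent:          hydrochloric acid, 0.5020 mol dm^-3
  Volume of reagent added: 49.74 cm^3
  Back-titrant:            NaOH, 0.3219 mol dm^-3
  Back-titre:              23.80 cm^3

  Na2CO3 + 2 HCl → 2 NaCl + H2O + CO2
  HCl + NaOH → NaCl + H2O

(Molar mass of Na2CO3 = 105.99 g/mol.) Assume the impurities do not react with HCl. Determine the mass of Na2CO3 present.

0.9173 g

n(HCl) added = 0.04974 × 0.5020 = 0.02497 mol
n(NaOH) used in back-titration = 0.02380 × 0.3219 = 7.661 × 10^-3 mol
n(HCl) left over = 7.661 × 10^-3 mol (1:1 ratio)
n(HCl) consumed by analyte = 0.02497 − 7.661 × 10^-3 = 0.01731 mol
From the 1:2 ratio, n(Na2CO3) = 1/2 × 0.01731 = 8.654 × 10^-3 mol
mass of Na2CO3 = 8.654 × 10^-3 × 105.99 = 0.9173 g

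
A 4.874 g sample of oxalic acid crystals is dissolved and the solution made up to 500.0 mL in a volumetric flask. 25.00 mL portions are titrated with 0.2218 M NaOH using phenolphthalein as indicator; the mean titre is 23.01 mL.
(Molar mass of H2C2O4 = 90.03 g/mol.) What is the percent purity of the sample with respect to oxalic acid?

94.27 %

H2C2O4 + 2 NaOH → Na2C2O4 + 2 H2O
n(NaOH) per titration = 0.02301 × 0.2218 = 5.104 × 10^-3 mol
From the 1:2 ratio, n(H2C2O4) in each aliquot = 1/2 × 5.104 × 10^-3 = 2.552 × 10^-3 mol
n(H2C2O4) in the whole flask = 2.552 × 10^-3 × 500.0/25.00 = 0.05104 mol
mass of H2C2O4 = 0.05104 × 90.03 = 4.595 g
% H2C2O4 = 4.595 / 4.874 × 100 = 94.27 %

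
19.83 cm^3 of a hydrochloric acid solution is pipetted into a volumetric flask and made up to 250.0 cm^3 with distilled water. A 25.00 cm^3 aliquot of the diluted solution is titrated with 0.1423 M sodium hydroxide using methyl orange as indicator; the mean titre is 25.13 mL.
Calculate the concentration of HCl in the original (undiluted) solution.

HCl + NaOH → NaCl + H2O
n(NaOH) = 0.02513 × 0.1423 = 3.576 × 10^-3 mol
n(HCl) in the aliquot = 3.576 × 10^-3 mol (1:1 ratio)
[HCl]_dilute = 3.576 × 10^-3 / 0.02500 = 0.1430 mol/L
Dilution factor = 250.0 / 19.83 = 12.61
[HCl]_stock = 0.1430 × 12.61 = 1.803 mol/L

1.803 M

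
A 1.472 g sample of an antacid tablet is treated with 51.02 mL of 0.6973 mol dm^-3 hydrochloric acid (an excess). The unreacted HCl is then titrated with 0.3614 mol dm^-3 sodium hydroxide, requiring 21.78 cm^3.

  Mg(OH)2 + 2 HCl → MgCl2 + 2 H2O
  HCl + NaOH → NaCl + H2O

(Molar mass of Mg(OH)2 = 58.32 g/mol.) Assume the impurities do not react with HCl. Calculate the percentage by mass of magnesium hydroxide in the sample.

n(HCl) added = 0.05102 × 0.6973 = 0.03558 mol
n(NaOH) used in back-titration = 0.02178 × 0.3614 = 7.871 × 10^-3 mol
n(HCl) left over = 7.871 × 10^-3 mol (1:1 ratio)
n(HCl) consumed by analyte = 0.03558 − 7.871 × 10^-3 = 0.02770 mol
From the 1:2 ratio, n(Mg(OH)2) = 1/2 × 0.02770 = 0.01385 mol
mass of Mg(OH)2 = 0.01385 × 58.32 = 0.8079 g
% Mg(OH)2 = 0.8079 / 1.472 × 100 = 54.88 %

54.88 %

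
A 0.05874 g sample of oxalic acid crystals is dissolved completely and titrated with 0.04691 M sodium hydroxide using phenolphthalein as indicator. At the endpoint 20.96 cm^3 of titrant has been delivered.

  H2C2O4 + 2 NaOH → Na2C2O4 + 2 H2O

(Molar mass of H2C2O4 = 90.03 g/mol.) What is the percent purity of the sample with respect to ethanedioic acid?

75.35 %

n(NaOH) = 0.02096 L × 0.04691 mol/L = 9.832 × 10^-4 mol
From the 1:2 ratio, n(H2C2O4) = 1/2 × 9.832 × 10^-4 = 4.916 × 10^-4 mol
mass of H2C2O4 = 4.916 × 10^-4 × 90.03 g/mol = 0.04426 g
% H2C2O4 = 0.04426 / 0.05874 × 100 = 75.35 %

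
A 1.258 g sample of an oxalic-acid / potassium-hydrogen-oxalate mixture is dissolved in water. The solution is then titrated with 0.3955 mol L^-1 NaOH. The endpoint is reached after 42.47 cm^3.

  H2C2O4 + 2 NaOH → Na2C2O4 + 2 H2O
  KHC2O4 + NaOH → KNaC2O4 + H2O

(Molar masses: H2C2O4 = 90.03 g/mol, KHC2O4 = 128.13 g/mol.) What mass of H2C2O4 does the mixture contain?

0.4843 g

n(NaOH) = 0.04247 × 0.3955 = 0.01680 mol
Let x = n(H2C2O4), y = n(KHC2O4).
Titrant: 2x + 1y = 0.01680;  mass: 90.03x + 128.13y = 1.258
Solving, x = 5.379 × 10^-3 mol, y = 6.038 × 10^-3 mol
mass of H2C2O4 = 5.379 × 10^-3 × 90.03 = 0.4843 g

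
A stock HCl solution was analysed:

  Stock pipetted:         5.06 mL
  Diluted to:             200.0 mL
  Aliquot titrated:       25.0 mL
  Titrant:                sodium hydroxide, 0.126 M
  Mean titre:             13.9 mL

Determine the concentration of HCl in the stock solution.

HCl + NaOH → NaCl + H2O
n(NaOH) = 0.0139 × 0.126 = 1.75 × 10^-3 mol
n(HCl) in the aliquot = 1.75 × 10^-3 mol (1:1 ratio)
[HCl]_dilute = 1.75 × 10^-3 / 0.0250 = 0.0701 mol/L
Dilution factor = 200.0 / 5.06 = 39.53
[HCl]_stock = 0.0701 × 39.53 = 2.77 mol/L

2.77 M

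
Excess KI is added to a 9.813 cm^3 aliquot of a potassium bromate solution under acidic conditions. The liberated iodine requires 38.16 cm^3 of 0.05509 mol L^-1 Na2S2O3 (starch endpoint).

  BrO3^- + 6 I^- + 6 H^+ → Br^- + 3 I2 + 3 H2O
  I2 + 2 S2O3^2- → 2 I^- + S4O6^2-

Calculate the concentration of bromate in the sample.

0.03570 mol/L

n(S2O3^2-) = 0.03816 × 0.05509 = 2.102 × 10^-3 mol
n(I2) = n(S2O3^2-)/2 = 1.051 × 10^-3 mol
From the 1:3 ratio, n(BrO3^-) in the aliquot = 1/3 × 1.051 × 10^-3 = 3.504 × 10^-4 mol
[BrO3^-] = 3.504 × 10^-4 / 0.009813 = 0.03570 mol/L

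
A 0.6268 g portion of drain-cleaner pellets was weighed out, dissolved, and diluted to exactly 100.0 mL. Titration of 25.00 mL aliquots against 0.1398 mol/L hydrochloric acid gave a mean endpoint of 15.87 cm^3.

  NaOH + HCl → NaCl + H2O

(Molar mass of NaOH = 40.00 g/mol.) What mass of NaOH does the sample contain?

0.3550 g

n(HCl) per titration = 0.01587 × 0.1398 = 2.219 × 10^-3 mol
n(NaOH) in each aliquot = 2.219 × 10^-3 mol (1:1 ratio)
n(NaOH) in the whole flask = 2.219 × 10^-3 × 100.0/25.00 = 8.875 × 10^-3 mol
mass of NaOH = 8.875 × 10^-3 × 40.00 = 0.3550 g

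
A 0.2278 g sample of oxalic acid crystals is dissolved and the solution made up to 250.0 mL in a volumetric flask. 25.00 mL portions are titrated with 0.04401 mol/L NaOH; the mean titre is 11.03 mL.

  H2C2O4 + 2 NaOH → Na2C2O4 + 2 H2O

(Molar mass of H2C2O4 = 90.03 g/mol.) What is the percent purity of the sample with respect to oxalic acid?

95.92 %

n(NaOH) per titration = 0.01103 × 0.04401 = 4.854 × 10^-4 mol
From the 1:2 ratio, n(H2C2O4) in each aliquot = 1/2 × 4.854 × 10^-4 = 2.427 × 10^-4 mol
n(H2C2O4) in the whole flask = 2.427 × 10^-4 × 250.0/25.00 = 2.427 × 10^-3 mol
mass of H2C2O4 = 2.427 × 10^-3 × 90.03 = 0.2185 g
% H2C2O4 = 0.2185 / 0.2278 × 100 = 95.92 %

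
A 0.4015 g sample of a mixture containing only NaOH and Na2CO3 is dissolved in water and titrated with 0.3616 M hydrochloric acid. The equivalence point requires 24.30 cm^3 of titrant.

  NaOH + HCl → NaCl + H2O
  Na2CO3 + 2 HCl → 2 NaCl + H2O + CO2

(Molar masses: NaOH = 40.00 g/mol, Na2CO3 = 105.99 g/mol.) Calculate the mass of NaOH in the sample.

n(HCl) = 0.02430 × 0.3616 = 8.787 × 10^-3 mol
Let x = n(NaOH), y = n(Na2CO3).
Titrant: 1x + 2y = 8.787 × 10^-3;  mass: 40.00x + 105.99y = 0.4015
Solving, x = 4.937 × 10^-3 mol, y = 1.925 × 10^-3 mol
mass of NaOH = 4.937 × 10^-3 × 40.00 = 0.1975 g

0.1975 g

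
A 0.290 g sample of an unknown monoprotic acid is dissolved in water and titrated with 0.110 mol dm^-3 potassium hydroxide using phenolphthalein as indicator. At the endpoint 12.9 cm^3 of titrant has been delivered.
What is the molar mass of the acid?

n(KOH) = 0.0129 L × 0.110 mol/L = 1.42 × 10^-3 mol
n(HA) = 1.42 × 10^-3 mol (1:1 ratio)
M = m / n = 0.290 g / 1.42 × 10^-3 mol = 204 g/mol

204 g/mol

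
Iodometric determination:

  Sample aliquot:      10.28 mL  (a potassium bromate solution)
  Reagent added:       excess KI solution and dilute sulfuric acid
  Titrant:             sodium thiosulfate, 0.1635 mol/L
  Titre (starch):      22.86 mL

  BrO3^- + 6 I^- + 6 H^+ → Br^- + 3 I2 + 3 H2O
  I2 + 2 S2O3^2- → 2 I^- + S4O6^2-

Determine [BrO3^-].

0.06060 mol/L

n(S2O3^2-) = 0.02286 × 0.1635 = 3.738 × 10^-3 mol
n(I2) = n(S2O3^2-)/2 = 1.869 × 10^-3 mol
From the 1:3 ratio, n(BrO3^-) in the aliquot = 1/3 × 1.869 × 10^-3 = 6.229 × 10^-4 mol
[BrO3^-] = 6.229 × 10^-4 / 0.01028 = 0.06060 mol/L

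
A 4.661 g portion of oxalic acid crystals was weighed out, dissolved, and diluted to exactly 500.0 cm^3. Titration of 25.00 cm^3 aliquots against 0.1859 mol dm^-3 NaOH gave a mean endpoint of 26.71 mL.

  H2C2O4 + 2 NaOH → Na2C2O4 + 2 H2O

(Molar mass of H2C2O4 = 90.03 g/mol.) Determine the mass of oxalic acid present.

n(NaOH) per titration = 0.02671 × 0.1859 = 4.965 × 10^-3 mol
From the 1:2 ratio, n(H2C2O4) in each aliquot = 1/2 × 4.965 × 10^-3 = 2.483 × 10^-3 mol
n(H2C2O4) in the whole flask = 2.483 × 10^-3 × 500.0/25.00 = 0.04965 mol
mass of H2C2O4 = 0.04965 × 90.03 = 4.470 g

4.470 g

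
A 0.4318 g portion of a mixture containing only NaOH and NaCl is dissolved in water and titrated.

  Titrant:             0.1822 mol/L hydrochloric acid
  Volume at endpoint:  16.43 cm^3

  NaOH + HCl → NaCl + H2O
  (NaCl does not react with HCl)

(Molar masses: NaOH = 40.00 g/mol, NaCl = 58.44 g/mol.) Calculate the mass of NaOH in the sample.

0.1197 g

n(HCl) = 0.01643 × 0.1822 = 2.994 × 10^-3 mol
Let x = n(NaOH), y = n(NaCl).
Titrant: 1x = 2.994 × 10^-3;  mass: 40.00x + 58.44y = 0.4318
Solving, x = 2.994 × 10^-3 mol, y = 5.340 × 10^-3 mol
mass of NaOH = 2.994 × 10^-3 × 40.00 = 0.1197 g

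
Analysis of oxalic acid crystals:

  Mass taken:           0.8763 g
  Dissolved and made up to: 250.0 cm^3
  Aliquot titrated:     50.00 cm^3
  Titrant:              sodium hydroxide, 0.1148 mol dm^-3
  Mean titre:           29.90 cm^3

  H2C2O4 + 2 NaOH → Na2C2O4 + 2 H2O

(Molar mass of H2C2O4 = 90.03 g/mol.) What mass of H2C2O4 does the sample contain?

0.7726 g

n(NaOH) per titration = 0.02990 × 0.1148 = 3.433 × 10^-3 mol
From the 1:2 ratio, n(H2C2O4) in each aliquot = 1/2 × 3.433 × 10^-3 = 1.716 × 10^-3 mol
n(H2C2O4) in the whole flask = 1.716 × 10^-3 × 250.0/50.00 = 8.581 × 10^-3 mol
mass of H2C2O4 = 8.581 × 10^-3 × 90.03 = 0.7726 g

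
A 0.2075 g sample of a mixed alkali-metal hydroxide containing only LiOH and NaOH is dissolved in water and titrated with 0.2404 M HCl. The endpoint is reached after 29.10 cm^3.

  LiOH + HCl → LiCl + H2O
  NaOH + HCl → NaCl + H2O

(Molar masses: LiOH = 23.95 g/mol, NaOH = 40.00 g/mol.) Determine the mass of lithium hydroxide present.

0.1079 g

n(HCl) = 0.02910 × 0.2404 = 6.996 × 10^-3 mol
Let x = n(LiOH), y = n(NaOH).
Titrant: 1x + 1y = 6.996 × 10^-3;  mass: 23.95x + 40.00y = 0.2075
Solving, x = 4.506 × 10^-3 mol, y = 2.489 × 10^-3 mol
mass of LiOH = 4.506 × 10^-3 × 23.95 = 0.1079 g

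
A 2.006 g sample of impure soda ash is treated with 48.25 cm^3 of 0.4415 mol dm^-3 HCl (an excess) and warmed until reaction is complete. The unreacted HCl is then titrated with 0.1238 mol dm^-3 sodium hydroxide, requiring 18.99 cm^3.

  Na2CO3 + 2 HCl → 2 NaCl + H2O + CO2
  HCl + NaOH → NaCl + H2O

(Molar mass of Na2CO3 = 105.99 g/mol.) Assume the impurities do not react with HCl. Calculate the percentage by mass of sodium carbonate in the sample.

50.07 %

n(HCl) added = 0.04825 × 0.4415 = 0.02130 mol
n(NaOH) used in back-titration = 0.01899 × 0.1238 = 2.351 × 10^-3 mol
n(HCl) left over = 2.351 × 10^-3 mol (1:1 ratio)
n(HCl) consumed by analyte = 0.02130 − 2.351 × 10^-3 = 0.01895 mol
From the 1:2 ratio, n(Na2CO3) = 1/2 × 0.01895 = 9.476 × 10^-3 mol
mass of Na2CO3 = 9.476 × 10^-3 × 105.99 = 1.004 g
% Na2CO3 = 1.004 / 2.006 × 100 = 50.07 %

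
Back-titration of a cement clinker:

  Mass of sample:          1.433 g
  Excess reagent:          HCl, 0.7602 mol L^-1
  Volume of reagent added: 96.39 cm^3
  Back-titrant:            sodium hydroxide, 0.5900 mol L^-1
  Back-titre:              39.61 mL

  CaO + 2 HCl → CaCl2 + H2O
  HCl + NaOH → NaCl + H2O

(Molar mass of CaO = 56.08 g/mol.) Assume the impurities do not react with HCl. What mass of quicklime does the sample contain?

n(HCl) added = 0.09639 × 0.7602 = 0.07328 mol
n(NaOH) used in back-titration = 0.03961 × 0.5900 = 0.02337 mol
n(HCl) left over = 0.02337 mol (1:1 ratio)
n(HCl) consumed by analyte = 0.07328 − 0.02337 = 0.04991 mol
From the 1:2 ratio, n(CaO) = 1/2 × 0.04991 = 0.02495 mol
mass of CaO = 0.02495 × 56.08 = 1.399 g

1.399 g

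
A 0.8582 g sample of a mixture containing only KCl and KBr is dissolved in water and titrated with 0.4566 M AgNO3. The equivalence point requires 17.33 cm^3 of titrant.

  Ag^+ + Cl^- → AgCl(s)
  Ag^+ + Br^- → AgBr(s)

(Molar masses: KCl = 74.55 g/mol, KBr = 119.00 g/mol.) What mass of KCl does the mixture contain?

n(AgNO3) = 0.01733 × 0.4566 = 7.913 × 10^-3 mol
Let x = n(KCl), y = n(KBr).
Titrant: 1x + 1y = 7.913 × 10^-3;  mass: 74.55x + 119.00y = 0.8582
Solving, x = 1.877 × 10^-3 mol, y = 6.036 × 10^-3 mol
mass of KCl = 1.877 × 10^-3 × 74.55 = 0.1399 g

0.1399 g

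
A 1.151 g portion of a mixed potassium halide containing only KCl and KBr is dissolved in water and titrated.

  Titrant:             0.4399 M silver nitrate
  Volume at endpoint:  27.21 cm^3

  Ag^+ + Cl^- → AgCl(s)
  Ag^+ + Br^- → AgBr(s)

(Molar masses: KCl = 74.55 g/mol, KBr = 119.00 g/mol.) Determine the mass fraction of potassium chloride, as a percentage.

n(AgNO3) = 0.02721 × 0.4399 = 0.01197 mol
Let x = n(KCl), y = n(KBr).
Titrant: 1x + 1y = 0.01197;  mass: 74.55x + 119.00y = 1.151
Solving, x = 6.151 × 10^-3 mol, y = 5.819 × 10^-3 mol
mass of KCl = 6.151 × 10^-3 × 74.55 = 0.4585 g
% KCl = 0.4585 / 1.151 × 100 = 39.84 %

39.84 %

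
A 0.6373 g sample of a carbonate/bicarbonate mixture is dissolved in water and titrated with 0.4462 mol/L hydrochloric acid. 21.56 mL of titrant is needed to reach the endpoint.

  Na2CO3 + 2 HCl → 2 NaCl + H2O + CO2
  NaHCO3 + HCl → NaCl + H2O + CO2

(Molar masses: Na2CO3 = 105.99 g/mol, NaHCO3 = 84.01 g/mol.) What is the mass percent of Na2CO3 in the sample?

45.82 %

n(HCl) = 0.02156 × 0.4462 = 9.620 × 10^-3 mol
Let x = n(Na2CO3), y = n(NaHCO3).
Titrant: 2x + 1y = 9.620 × 10^-3;  mass: 105.99x + 84.01y = 0.6373
Solving, x = 2.755 × 10^-3 mol, y = 4.110 × 10^-3 mol
mass of Na2CO3 = 2.755 × 10^-3 × 105.99 = 0.2920 g
% Na2CO3 = 0.2920 / 0.6373 × 100 = 45.82 %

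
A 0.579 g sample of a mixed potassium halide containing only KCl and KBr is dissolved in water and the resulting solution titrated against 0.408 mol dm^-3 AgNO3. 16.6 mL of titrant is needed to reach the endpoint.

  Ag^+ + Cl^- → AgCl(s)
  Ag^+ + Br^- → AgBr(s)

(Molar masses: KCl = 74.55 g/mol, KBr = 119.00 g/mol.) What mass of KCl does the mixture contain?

0.381 g

n(AgNO3) = 0.0166 × 0.408 = 6.77 × 10^-3 mol
Let x = n(KCl), y = n(KBr).
Titrant: 1x + 1y = 6.77 × 10^-3;  mass: 74.55x + 119.00y = 0.579
Solving, x = 5.11 × 10^-3 mol, y = 1.67 × 10^-3 mol
mass of KCl = 5.11 × 10^-3 × 74.55 = 0.381 g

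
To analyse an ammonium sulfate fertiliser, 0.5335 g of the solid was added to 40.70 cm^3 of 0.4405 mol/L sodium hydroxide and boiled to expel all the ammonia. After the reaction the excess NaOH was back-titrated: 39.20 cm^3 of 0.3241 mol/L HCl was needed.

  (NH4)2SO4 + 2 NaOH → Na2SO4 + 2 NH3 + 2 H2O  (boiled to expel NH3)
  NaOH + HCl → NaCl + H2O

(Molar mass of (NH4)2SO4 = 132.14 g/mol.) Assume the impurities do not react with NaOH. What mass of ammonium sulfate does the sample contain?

n(NaOH) added = 0.04070 × 0.4405 = 0.01793 mol
n(HCl) used in back-titration = 0.03920 × 0.3241 = 0.01270 mol
n(NaOH) left over = 0.01270 mol (1:1 ratio)
n(NaOH) consumed by analyte = 0.01793 − 0.01270 = 5.224 × 10^-3 mol
From the 1:2 ratio, n((NH4)2SO4) = 1/2 × 5.224 × 10^-3 = 2.612 × 10^-3 mol
mass of (NH4)2SO4 = 2.612 × 10^-3 × 132.14 = 0.3451 g

0.3451 g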